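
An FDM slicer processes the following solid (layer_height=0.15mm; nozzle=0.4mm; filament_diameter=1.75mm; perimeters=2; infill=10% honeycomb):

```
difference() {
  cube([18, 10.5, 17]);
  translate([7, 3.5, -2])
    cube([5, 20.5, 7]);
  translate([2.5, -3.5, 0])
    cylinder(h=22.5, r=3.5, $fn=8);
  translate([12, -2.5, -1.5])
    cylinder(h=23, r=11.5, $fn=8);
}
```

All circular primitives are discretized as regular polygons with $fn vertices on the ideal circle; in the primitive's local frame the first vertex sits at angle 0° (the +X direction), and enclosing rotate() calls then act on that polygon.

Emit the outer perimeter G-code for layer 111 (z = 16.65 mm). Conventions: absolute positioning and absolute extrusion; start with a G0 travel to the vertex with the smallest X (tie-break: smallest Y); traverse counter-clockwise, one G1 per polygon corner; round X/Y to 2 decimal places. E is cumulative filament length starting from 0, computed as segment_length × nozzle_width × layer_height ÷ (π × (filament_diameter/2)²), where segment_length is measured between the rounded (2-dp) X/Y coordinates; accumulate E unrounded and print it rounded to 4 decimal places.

At z = 16.65 mm: the 18×10.5 cube contributes its full rectangle; the cube at (7, 3.5) is not intersected at this z (z outside [-2, 5]); the r=3.5 cylinder at (2.5, -3.5) contributes a regular 8-gon of circumradius 3.5; the r=11.5 cylinder at (12, -2.5) gives a regular 8-gon of circumradius 11.5 (constant along its height); Subtracting the remaining from the first: starting from the 18×10.5 cube, the r=3.5 cylinder at (2.5, -3.5) misses the remaining region (no effect); the r=11.5 cylinder at (12, -2.5) partially overlaps it — only the 112.60 mm² overlap (of its 374.06 mm²) is removed, clipping the outline — 1 connected region. The outline is a single polygon with 7 vertices. Extrusion per mm of travel: 0.4 × 0.15 / (π × 0.875²) = 0.024945. Accumulating E over each segment gives final E = 1.3825.

G0 X0.00 Y0.00 Z16.65
G1 X1.54 Y0.00 E0.0384
G1 X3.87 Y5.63 E0.1904
G1 X12.00 Y9.00 E0.4099
G1 X18.00 Y6.51 E0.5720
G1 X18.00 Y10.50 E0.6715
G1 X0.00 Y10.50 E1.1205
G1 X0.00 Y0.00 E1.3825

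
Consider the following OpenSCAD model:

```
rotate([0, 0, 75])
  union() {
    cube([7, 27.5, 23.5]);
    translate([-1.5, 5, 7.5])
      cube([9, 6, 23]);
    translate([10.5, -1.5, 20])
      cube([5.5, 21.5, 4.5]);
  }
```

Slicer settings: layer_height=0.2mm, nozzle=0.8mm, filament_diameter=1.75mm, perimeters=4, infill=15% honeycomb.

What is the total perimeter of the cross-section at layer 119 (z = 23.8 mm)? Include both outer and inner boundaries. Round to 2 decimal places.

At z = 23.8 mm: the cube does not reach this height (z outside [0, 23.5]); the 9×6 cube at (-1.5, 5) contributes its full rectangle (perimeter 30.00 mm); the cube at (10.5, -1.5) (footprint 5.5×21.5) is included at this height (perimeter 54.00 mm); Combining (union): the 2 present regions are separate (no shared area or edge), so areas and boundary lengths simply add and each stays a separate island — boundary = 84.00 mm; (rotated 75° about Z; rotation is an isometry so areas/perimeters/island counts are preserved). Overall, the cross-section has 2 separate islands. Total boundary length (outer) = 84.00 mm.

84.00 mm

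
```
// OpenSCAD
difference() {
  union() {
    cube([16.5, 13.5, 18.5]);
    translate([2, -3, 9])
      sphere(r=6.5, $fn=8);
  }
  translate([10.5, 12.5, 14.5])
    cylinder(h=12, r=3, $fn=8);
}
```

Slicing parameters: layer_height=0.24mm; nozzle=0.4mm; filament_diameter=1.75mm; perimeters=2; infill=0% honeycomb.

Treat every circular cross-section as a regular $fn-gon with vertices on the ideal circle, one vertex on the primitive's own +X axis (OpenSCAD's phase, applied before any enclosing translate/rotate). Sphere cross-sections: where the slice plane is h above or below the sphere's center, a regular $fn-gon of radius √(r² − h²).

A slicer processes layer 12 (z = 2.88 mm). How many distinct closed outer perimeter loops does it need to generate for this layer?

2

At z = 2.88 mm: the 16.5×13.5 cube contributes its full rectangle; the r=6.5 sphere at (2, -3) slices to a regular 8-gon of circumradius 2.190 (√(r²−h²) with h=6.12 from center); Merging all regions: the 2 present regions are separate (no shared area or edge), so areas and boundary lengths simply add and each stays a separate island — 2 connected regions; the cylinder at (10.5, 12.5) is not intersected at this z (z outside [14.5, 26.5]); Taking the first minus the rest: none of the subtracted shapes is present at this height, so that combined region is unchanged — 2 connected regions. The result has 2 disconnected regions.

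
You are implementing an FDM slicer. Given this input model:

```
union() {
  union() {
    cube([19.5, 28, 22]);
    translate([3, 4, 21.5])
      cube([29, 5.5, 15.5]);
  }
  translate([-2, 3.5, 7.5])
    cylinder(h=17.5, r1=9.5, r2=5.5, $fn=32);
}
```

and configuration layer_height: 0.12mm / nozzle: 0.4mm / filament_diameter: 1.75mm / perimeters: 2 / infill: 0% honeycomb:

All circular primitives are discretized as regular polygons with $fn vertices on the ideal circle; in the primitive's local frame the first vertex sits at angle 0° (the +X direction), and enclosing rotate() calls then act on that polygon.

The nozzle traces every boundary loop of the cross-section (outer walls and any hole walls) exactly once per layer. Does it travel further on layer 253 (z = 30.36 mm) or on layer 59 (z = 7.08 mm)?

Layer 253 (z = 30.36): the cube is not intersected at this z (z outside [0, 22]); the 29×5.5 cube at (3, 4) contributes its full rectangle (perimeter 69.00 mm); Taking the union: only the 29×5.5 cube at (3, 4) is present, so the union is just that shape — boundary = 69.00 mm; the cone at (-2, 3.5) is absent (z outside [7.5, 25]); Taking the union: only that combined region is present, so the union is just that shape — boundary = 69.00 mm. So its perimeter = 69.00 mm. Layer 59 (z = 7.08): the cube (footprint 19.5×28) is included at this height (perimeter 95.00 mm); the cube at (3, 4) is not intersected at this z (z outside [21.5, 37]); Taking the union: only the 19.5×28 cube is present, so the union is just that shape — boundary = 95.00 mm; the cone at (-2, 3.5) does not reach this height (z outside [7.5, 25]); Merging all regions: only the result so far is present, so the union is just that shape — boundary = 95.00 mm. So its perimeter = 95.00 mm. Layer 59 is larger (95.00 vs 69.00 mm).

layer 59 (z = 7.08 mm)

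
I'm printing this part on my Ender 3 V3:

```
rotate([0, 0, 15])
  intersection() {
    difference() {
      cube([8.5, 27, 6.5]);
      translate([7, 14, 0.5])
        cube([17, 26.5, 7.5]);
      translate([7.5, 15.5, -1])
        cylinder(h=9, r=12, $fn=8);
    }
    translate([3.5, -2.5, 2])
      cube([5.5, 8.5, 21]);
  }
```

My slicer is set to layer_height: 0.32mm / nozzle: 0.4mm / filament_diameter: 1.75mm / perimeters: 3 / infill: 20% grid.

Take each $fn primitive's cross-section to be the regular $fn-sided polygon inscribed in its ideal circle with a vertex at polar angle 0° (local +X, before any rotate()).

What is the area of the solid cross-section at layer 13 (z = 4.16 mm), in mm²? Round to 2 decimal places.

21.02 mm²

At z = 4.16 mm: the 8.5×27 cube contributes its full rectangle (area 229.50 mm²); the cube at (7, 14) (footprint 17×26.5) is included at this height (area 450.50 mm²); the r=12 cylinder at (7.5, 15.5) gives a regular 8-gon of circumradius 12 (constant along its height) (area = (8/2)·12.000²·sin(360°/8) = 407.29 mm²); Subtracting the remaining from the first: starting from the 8.5×27 cube (229.50 mm²), the 17×26.5 cube at (7, 14) partially overlaps it — only the 19.50 mm² overlap (of its 450.50 mm²) is removed, clipping the outline; the r=12 cylinder at (7.5, 15.5) partially overlaps it — only the 160.19 mm² overlap (of its 407.29 mm²) is removed, clipping the outline — area = 49.81 mm²; the cube at (3.5, -2.5) is present — its section is the full 5.5×8.5 rectangle (area 46.75 mm²); Taking the intersection: the 5.5×8.5 cube at (3.5, -2.5) partially overlaps that combined region; clipping to the common part keeps 21.02 mm² — area = 21.02 mm²; (rotated 15° about Z; rotation is an isometry so areas/perimeters/island counts are preserved). Overall, the cross-section is a single solid region. Net area = 21.02 mm².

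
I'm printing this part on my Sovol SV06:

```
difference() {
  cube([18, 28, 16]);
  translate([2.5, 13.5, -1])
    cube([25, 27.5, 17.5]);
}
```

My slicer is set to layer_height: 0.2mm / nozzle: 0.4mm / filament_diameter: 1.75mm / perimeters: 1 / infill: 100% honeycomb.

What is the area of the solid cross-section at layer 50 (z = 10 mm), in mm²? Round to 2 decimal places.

At z = 10 mm: the cube (footprint 18×28) is included at this height (area 504.00 mm²); the cube at (2.5, 13.5) is present — its section is the full 25×27.5 rectangle (area 687.50 mm²); Subtracting the remaining from the first: starting from the 18×28 cube (504.00 mm²), the 25×27.5 cube at (2.5, 13.5) partially overlaps it — only the 224.75 mm² overlap (of its 687.50 mm²) is removed, clipping the outline — area = 279.25 mm². Overall, the cross-section is a single solid region. Net area = 279.25 mm².

279.25 mm²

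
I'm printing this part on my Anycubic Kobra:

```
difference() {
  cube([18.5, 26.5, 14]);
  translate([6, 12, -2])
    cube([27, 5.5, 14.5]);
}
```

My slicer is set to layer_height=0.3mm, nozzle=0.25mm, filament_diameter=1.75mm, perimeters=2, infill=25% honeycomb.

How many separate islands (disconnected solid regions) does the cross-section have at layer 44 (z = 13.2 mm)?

At z = 13.2 mm: the cube (footprint 18.5×26.5) is included at this height; the cube at (6, 12) is absent (z outside [-2, 12.5]); Taking the first minus the rest: none of the subtracted shapes is present at this height, so the 18.5×26.5 cube is unchanged — 1 connected region. Overall, the cross-section is a single solid region. Island count = 1.

1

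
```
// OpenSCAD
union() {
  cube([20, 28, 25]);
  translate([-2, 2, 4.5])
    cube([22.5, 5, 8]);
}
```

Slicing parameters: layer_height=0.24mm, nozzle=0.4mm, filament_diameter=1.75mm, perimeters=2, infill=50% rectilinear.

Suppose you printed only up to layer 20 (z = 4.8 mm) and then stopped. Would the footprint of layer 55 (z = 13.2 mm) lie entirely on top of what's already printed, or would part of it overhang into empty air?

entirely on top

Compare the two slices. At z = 4.8: the cube is present — its section is the full 20×28 rectangle (area 560.00 mm²); the cube at (-2, 2) is present — its section is the full 22.5×5 rectangle (area 112.50 mm²); Taking the union: the regions partially overlap — summed areas 672.50 mm² minus the doubly-counted overlap 100.00 mm² gives 572.50 mm² — area = 572.50 mm². At z = 13.2: the 20×28 cube contributes its full rectangle (area 560.00 mm²); the cube at (-2, 2) is not intersected at this z (z outside [4.5, 12.5]); Merging all regions: only the 20×28 cube is present, so the union is just that shape — area = 560.00 mm². Checking containment: the cross-section at z = 13.2 is a subset of the cross-section at z = 4.8.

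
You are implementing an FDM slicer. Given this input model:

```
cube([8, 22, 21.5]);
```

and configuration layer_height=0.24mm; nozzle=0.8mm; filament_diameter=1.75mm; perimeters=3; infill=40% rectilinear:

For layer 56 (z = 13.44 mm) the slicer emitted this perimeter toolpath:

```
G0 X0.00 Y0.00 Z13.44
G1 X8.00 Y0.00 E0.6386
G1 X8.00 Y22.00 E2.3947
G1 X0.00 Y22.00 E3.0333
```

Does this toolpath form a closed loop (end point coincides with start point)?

Start point (G0): (0.00, 0.00). End point (last G1): the path does not return to the start — open.

no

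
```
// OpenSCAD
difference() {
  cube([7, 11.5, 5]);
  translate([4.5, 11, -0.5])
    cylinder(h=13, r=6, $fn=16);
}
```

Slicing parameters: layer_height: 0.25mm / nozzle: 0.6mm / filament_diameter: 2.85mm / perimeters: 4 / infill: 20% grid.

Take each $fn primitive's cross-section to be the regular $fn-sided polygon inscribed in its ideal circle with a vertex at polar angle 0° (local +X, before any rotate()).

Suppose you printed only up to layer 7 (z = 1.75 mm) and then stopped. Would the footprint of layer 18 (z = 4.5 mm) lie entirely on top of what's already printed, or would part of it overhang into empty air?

Compare the two slices. At z = 1.75: the 7×11.5 cube contributes its full rectangle (area 80.50 mm²); the r=6 cylinder at (4.5, 11) contributes a regular 16-gon of circumradius 6 (area = (16/2)·6.000²·sin(360°/16) = 110.21 mm²); Taking the first minus the rest: starting from the 7×11.5 cube (80.50 mm²), the r=6 cylinder at (4.5, 11) partially overlaps it — only the 41.69 mm² overlap (of its 110.21 mm²) is removed, clipping the outline — area = 38.81 mm². At z = 4.5: the cube (footprint 7×11.5) is included at this height (area 80.50 mm²); the r=6 cylinder at (4.5, 11) gives a regular 16-gon of circumradius 6 (constant along its height) (area = (16/2)·6.000²·sin(360°/16) = 110.21 mm²); Subtracting the remaining from the first: starting from the 7×11.5 cube (80.50 mm²), the r=6 cylinder at (4.5, 11) partially overlaps it — only the 41.69 mm² overlap (of its 110.21 mm²) is removed, clipping the outline — area = 38.81 mm². Checking containment: the cross-section at z = 4.5 is a subset of the cross-section at z = 1.75.

entirely on top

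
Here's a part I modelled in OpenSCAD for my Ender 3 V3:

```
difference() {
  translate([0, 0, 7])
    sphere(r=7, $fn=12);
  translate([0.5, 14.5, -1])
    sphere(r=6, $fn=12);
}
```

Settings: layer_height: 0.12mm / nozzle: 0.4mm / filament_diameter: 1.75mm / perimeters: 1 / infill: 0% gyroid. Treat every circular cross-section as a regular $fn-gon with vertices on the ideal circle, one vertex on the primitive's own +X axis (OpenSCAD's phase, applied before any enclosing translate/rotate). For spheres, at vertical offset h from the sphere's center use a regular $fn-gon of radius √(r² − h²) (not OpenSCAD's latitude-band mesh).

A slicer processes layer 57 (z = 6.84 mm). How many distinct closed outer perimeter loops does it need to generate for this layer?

At z = 6.84 mm: the sphere: section is a regular 12-gon, circumradius = √(r²−h²) = √(7²−0.16²) = 6.998; the sphere at (0.5, 14.5) does not reach this height (|z−center|=7.840 > r=6); After the difference (first − rest): none of the subtracted shapes is present at this height, so the r=7 sphere is unchanged — 1 connected region. The result has 1 disconnected region.

1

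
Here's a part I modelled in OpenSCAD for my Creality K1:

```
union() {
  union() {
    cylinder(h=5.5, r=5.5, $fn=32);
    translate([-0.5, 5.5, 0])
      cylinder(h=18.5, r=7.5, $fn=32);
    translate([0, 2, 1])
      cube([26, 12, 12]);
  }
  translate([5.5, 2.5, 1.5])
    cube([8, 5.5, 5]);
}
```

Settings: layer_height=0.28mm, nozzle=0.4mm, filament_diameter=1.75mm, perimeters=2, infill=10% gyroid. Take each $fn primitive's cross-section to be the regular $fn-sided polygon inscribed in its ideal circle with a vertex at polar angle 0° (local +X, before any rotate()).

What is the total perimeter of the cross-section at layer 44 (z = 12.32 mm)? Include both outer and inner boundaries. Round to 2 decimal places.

91.09 mm

At z = 12.32 mm: the cylinder does not reach this height (z outside [0, 5.5]); the cylinder at (-0.5, 5.5): section is a regular 32-gon, circumradius r=7.5 (perimeter = 2·32·7.500·sin(180°/32) = 47.05 mm); the cube at (0, 2) is present — its section is the full 26×12 rectangle (perimeter 76.00 mm); Taking the union: the regions partially overlap (shared area 63.58 mm²), so the edge portions inside another operand are dropped and the merged outline is re-measured after clipping — boundary = 91.09 mm; the cube at (5.5, 2.5) is not intersected at this z (z outside [1.5, 6.5]); Merging all regions: only the result so far is present, so the union is just that shape — boundary = 91.09 mm. Overall, the cross-section is a single solid region. Total boundary length (outer) = 91.09 mm.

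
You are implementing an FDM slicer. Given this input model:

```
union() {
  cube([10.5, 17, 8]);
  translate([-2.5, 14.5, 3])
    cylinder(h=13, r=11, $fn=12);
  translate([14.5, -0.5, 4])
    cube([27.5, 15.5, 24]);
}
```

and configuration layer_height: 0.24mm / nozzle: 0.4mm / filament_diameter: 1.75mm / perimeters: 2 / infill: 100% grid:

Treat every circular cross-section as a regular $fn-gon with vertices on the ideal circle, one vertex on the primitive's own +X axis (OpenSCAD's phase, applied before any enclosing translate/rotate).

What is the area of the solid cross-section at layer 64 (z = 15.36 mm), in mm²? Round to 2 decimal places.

At z = 15.36 mm: the cube does not reach this height (z outside [0, 8]); the cylinder at (-2.5, 14.5): section is a regular 12-gon, circumradius r=11 (area = (12/2)·11.000²·sin(360°/12) = 363.00 mm²); the cube at (14.5, -0.5) (footprint 27.5×15.5) is included at this height (area 426.25 mm²); Merging all regions: the 2 present regions are separate (no shared area or edge), so areas and boundary lengths simply add and each stays a separate island — area = 789.25 mm². Overall, the cross-section has 2 separate islands. Net area = 789.25 mm².

789.25 mm²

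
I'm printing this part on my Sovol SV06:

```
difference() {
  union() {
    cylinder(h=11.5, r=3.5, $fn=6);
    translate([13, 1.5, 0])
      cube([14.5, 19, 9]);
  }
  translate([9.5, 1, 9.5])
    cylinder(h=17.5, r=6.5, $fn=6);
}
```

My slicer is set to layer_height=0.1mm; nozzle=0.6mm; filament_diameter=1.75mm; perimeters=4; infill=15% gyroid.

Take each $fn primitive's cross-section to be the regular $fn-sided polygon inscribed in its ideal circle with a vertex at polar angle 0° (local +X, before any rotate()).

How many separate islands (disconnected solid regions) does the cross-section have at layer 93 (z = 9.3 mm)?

At z = 9.3 mm: the r=3.5 cylinder gives a regular 6-gon of circumradius 3.5 (constant along its height); the cube at (13, 1.5) is absent (z outside [0, 9]); Taking the union: only the r=3.5 cylinder is present, so the union is just that shape — 1 connected region; the cylinder at (9.5, 1) is not intersected at this z (z outside [9.5, 27]); Taking the first minus the rest: none of the subtracted shapes is present at this height, so that combined region is unchanged — 1 connected region. Overall, the cross-section is a single solid region. Island count = 1.

1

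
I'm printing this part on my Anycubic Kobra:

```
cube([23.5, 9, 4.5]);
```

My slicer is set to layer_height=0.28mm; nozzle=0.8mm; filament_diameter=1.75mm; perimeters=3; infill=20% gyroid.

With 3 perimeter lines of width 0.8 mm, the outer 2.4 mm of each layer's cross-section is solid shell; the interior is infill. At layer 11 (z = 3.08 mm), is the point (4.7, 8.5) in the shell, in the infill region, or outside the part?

shell

At z = 3.08 mm: the cube (footprint 23.5×9) is included at this height. Overall, the cross-section is a single solid region. The nearest boundary edge runs (23.50, 9.00)→(0.00, 9.00); distance from the point to it = 0.50 mm. The point is inside the cross-section, 0.50 mm from the nearest boundary — within the 2.4 mm shell band (3 × 0.8).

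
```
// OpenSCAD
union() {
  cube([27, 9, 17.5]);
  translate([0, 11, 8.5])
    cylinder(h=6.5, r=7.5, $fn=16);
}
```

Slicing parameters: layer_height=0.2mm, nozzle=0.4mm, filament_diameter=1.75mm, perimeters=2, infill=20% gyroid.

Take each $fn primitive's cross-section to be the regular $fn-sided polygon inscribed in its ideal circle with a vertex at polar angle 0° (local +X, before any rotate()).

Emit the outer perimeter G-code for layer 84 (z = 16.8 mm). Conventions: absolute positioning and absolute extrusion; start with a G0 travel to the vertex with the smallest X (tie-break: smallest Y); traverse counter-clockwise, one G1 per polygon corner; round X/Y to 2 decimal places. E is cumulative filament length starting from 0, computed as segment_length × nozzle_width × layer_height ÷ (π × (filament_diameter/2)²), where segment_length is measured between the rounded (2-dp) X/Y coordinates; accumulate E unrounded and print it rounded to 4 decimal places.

G0 X0.00 Y0.00 Z16.80
G1 X27.00 Y0.00 E0.8980
G1 X27.00 Y9.00 E1.1974
G1 X0.00 Y9.00 E2.0954
G1 X0.00 Y0.00 E2.3947

At z = 16.8 mm: the cube (footprint 27×9) is included at this height; the cylinder at (0, 11) is not intersected at this z (z outside [8.5, 15]); Merging all regions: only the 27×9 cube is present, so the union is just that shape — 1 connected region. The outline is a single polygon with 4 vertices. Extrusion per mm of travel: 0.4 × 0.2 / (π × 0.875²) = 0.033260. Accumulating E over each segment gives final E = 2.3947.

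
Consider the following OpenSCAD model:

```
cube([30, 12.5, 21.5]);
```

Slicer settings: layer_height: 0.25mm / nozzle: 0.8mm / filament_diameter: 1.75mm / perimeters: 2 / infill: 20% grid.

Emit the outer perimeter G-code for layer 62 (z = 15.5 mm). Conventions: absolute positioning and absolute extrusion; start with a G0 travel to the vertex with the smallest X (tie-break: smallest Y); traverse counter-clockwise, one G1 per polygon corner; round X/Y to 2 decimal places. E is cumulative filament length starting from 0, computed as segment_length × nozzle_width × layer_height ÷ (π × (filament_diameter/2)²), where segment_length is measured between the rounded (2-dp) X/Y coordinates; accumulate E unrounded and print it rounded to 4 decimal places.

G0 X0.00 Y0.00 Z15.50
G1 X30.00 Y0.00 E2.4945
G1 X30.00 Y12.50 E3.5339
G1 X0.00 Y12.50 E6.0284
G1 X0.00 Y0.00 E7.0678

At z = 15.5 mm: the cube is present — its section is the full 30×12.5 rectangle. The outline is a single polygon with 4 vertices. Extrusion per mm of travel: 0.8 × 0.25 / (π × 0.875²) = 0.083150. Accumulating E over each segment gives final E = 7.0678.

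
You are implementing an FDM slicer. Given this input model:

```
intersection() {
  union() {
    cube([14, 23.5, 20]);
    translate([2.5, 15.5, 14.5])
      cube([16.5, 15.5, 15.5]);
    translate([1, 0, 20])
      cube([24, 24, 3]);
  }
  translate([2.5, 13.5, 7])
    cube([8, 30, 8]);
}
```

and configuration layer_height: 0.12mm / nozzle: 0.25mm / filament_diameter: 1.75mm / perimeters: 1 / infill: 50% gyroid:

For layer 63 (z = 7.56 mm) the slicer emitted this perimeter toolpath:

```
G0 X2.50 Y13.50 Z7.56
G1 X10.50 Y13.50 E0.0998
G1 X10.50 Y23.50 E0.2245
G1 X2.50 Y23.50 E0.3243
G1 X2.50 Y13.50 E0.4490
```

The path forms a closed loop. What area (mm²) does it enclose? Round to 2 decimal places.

80.00 mm²

Apply the shoelace formula to the sequence of (X, Y) vertices; enclosed area = 80.00 mm².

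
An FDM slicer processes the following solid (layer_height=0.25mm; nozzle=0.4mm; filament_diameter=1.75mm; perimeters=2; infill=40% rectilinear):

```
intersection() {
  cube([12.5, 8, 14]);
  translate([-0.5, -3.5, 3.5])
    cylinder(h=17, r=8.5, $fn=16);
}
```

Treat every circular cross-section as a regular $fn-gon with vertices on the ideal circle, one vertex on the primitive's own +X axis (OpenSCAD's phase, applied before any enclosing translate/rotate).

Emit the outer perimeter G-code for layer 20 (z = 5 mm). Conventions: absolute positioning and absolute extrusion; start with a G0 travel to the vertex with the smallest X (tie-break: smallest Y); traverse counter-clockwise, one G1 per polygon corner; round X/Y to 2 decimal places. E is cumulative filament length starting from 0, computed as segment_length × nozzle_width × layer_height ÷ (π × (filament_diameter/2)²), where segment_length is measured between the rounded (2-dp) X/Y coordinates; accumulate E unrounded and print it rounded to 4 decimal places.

At z = 5 mm: the cube is present — its section is the full 12.5×8 rectangle; the r=8.5 cylinder at (-0.5, -3.5) gives a regular 16-gon of circumradius 8.5 (constant along its height); Taking the intersection: the r=8.5 cylinder at (-0.5, -3.5) partially overlaps the 12.5×8 cube; clipping to the common part keeps 24.31 mm² — 1 connected region. The outline is a single polygon with 5 vertices. Extrusion per mm of travel: 0.4 × 0.25 / (π × 0.875²) = 0.041575. Accumulating E over each segment gives final E = 0.8827.

G0 X0.00 Y0.00 Z5.00
G1 X7.19 Y0.00 E0.2989
G1 X5.51 Y2.51 E0.4245
G1 X2.75 Y4.35 E0.5624
G1 X0.00 Y4.90 E0.6790
G1 X0.00 Y0.00 E0.8827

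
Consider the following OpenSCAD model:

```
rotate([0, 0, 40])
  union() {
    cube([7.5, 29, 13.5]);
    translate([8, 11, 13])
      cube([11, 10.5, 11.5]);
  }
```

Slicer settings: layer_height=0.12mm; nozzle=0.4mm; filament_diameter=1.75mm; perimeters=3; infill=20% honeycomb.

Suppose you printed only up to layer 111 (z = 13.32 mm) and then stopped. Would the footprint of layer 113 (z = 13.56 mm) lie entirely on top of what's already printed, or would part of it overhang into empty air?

entirely on top

Compare the two slices. At z = 13.32: the 7.5×29 cube contributes its full rectangle (area 217.50 mm²); the 11×10.5 cube at (8, 11) contributes its full rectangle (area 115.50 mm²); Combining (union): the 2 present regions are separate (no shared area or edge), so areas and boundary lengths simply add and each stays a separate island — area = 333.00 mm²; (rotated 40° about Z; rotation is an isometry so areas/perimeters/island counts are preserved). At z = 13.56: the cube is absent (z outside [0, 13.5]); the cube at (8, 11) is present — its section is the full 11×10.5 rectangle (area 115.50 mm²); Merging all regions: only the 11×10.5 cube at (8, 11) is present, so the union is just that shape — area = 115.50 mm²; (whole slice rotated 40° about Z — lengths, areas and connectivity unchanged). Checking containment: the cross-section at z = 13.56 is a subset of the cross-section at z = 13.32.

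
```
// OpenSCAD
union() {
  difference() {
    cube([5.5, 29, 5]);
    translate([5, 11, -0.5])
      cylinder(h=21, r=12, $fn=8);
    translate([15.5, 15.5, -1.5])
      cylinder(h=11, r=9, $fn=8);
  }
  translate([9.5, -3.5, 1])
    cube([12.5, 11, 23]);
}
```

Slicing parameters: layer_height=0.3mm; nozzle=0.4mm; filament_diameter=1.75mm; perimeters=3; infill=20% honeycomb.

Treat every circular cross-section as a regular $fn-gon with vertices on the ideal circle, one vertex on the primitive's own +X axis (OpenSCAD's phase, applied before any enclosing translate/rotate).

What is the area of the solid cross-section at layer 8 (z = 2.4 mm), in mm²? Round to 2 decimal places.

177.11 mm²

At z = 2.4 mm: the cube is present — its section is the full 5.5×29 rectangle (area 159.50 mm²); the r=12 cylinder at (5, 11) gives a regular 8-gon of circumradius 12 (constant along its height) (area = (8/2)·12.000²·sin(360°/8) = 407.29 mm²); the cylinder at (15.5, 15.5): section is a regular 8-gon, circumradius r=9 (area = (8/2)·9.000²·sin(360°/8) = 229.10 mm²); Taking the first minus the rest: starting from the 5.5×29 cube (159.50 mm²), the r=12 cylinder at (5, 11) partially overlaps it — only the 119.89 mm² overlap (of its 407.29 mm²) is removed, clipping the outline; the r=9 cylinder at (15.5, 15.5) misses the remaining region (no effect) — area = 39.61 mm²; the cube at (9.5, -3.5) is present — its section is the full 12.5×11 rectangle (area 137.50 mm²); Combining (union): the 2 present regions are separate (no shared area or edge), so areas and boundary lengths simply add and each stays a separate island — area = 177.11 mm². Overall, the cross-section has 3 separate islands. Net area = 177.11 mm².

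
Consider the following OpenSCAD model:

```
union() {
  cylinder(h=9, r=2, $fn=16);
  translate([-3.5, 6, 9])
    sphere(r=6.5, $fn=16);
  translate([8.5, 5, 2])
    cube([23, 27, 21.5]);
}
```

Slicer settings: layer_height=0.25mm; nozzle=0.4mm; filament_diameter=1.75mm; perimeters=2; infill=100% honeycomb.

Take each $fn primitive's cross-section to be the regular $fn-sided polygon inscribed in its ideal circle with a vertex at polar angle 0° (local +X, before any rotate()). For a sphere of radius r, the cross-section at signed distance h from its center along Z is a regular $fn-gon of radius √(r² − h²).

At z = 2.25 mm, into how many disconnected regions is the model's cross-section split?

At z = 2.25 mm: the r=2 cylinder contributes a regular 16-gon of circumradius 2; the sphere at (-3.5, 6) does not reach this height (|z−center|=6.750 > r=6.5); the cube at (8.5, 5) is present — its section is the full 23×27 rectangle; Taking the union: the 2 present regions are separate (no shared area or edge), so areas and boundary lengths simply add and each stays a separate island — 2 connected regions. The result has 2 disconnected regions.

2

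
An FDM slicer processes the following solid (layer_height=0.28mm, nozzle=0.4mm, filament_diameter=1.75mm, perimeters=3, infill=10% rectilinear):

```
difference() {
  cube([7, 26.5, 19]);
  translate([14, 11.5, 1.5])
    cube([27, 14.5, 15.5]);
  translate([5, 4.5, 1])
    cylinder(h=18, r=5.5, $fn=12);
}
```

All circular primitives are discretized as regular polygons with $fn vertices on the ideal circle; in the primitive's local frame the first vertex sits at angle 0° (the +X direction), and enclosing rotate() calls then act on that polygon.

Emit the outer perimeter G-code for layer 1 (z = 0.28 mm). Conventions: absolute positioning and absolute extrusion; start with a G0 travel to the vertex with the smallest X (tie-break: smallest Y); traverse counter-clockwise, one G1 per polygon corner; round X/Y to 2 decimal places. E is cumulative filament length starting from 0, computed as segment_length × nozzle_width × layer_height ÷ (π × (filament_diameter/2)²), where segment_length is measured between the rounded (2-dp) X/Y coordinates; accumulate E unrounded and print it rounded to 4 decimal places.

G0 X0.00 Y0.00 Z0.28
G1 X7.00 Y0.00 E0.3259
G1 X7.00 Y26.50 E1.5599
G1 X0.00 Y26.50 E1.8858
G1 X0.00 Y0.00 E3.1198

At z = 0.28 mm: the cube (footprint 7×26.5) is included at this height; the cube at (14, 11.5) is not intersected at this z (z outside [1.5, 17]); the cylinder at (5, 4.5) does not reach this height (z outside [1, 19]); After the difference (first − rest): none of the subtracted shapes is present at this height, so the 7×26.5 cube is unchanged — 1 connected region. The outline is a single polygon with 4 vertices. Extrusion per mm of travel: 0.4 × 0.28 / (π × 0.875²) = 0.046564. Accumulating E over each segment gives final E = 3.1198.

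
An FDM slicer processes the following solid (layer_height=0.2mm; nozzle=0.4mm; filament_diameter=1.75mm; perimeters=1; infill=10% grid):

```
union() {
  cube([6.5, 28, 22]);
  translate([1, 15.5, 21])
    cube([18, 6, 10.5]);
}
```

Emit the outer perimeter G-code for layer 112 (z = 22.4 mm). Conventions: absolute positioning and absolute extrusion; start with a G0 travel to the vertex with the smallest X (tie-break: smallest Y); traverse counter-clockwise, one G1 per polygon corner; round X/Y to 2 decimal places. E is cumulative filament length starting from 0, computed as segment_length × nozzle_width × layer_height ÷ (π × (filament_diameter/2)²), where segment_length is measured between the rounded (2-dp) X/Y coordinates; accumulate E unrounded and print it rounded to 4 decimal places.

At z = 22.4 mm: the cube is not intersected at this z (z outside [0, 22]); the cube at (1, 15.5) (footprint 18×6) is included at this height; Combining (union): only the 18×6 cube at (1, 15.5) is present, so the union is just that shape — 1 connected region. The outline is a single polygon with 4 vertices. Extrusion per mm of travel: 0.4 × 0.2 / (π × 0.875²) = 0.033260. Accumulating E over each segment gives final E = 1.5965.

G0 X1.00 Y15.50 Z22.40
G1 X19.00 Y15.50 E0.5987
G1 X19.00 Y21.50 E0.7982
G1 X1.00 Y21.50 E1.3969
G1 X1.00 Y15.50 E1.5965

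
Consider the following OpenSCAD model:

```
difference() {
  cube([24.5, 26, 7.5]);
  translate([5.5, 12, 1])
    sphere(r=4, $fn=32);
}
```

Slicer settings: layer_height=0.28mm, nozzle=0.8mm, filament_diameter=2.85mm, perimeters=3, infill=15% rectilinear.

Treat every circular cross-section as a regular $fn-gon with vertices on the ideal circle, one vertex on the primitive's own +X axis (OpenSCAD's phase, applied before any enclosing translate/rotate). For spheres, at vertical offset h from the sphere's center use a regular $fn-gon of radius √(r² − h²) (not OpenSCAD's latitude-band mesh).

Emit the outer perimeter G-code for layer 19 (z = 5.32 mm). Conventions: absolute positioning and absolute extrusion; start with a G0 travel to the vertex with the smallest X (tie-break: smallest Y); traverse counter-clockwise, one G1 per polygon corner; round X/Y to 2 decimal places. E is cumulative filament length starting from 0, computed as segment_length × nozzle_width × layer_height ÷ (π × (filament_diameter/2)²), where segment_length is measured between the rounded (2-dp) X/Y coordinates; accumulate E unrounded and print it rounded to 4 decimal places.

G0 X0.00 Y0.00 Z5.32
G1 X24.50 Y0.00 E0.8603
G1 X24.50 Y26.00 E1.7732
G1 X0.00 Y26.00 E2.6335
G1 X0.00 Y0.00 E3.5464

At z = 5.32 mm: the 24.5×26 cube contributes its full rectangle; the sphere at (5.5, 12) does not reach this height (|z−center|=4.320 > r=4); Taking the first minus the rest: none of the subtracted shapes is present at this height, so the 24.5×26 cube is unchanged — 1 connected region. The outline is a single polygon with 4 vertices. Extrusion per mm of travel: 0.8 × 0.28 / (π × 1.425²) = 0.035113. Accumulating E over each segment gives final E = 3.5464.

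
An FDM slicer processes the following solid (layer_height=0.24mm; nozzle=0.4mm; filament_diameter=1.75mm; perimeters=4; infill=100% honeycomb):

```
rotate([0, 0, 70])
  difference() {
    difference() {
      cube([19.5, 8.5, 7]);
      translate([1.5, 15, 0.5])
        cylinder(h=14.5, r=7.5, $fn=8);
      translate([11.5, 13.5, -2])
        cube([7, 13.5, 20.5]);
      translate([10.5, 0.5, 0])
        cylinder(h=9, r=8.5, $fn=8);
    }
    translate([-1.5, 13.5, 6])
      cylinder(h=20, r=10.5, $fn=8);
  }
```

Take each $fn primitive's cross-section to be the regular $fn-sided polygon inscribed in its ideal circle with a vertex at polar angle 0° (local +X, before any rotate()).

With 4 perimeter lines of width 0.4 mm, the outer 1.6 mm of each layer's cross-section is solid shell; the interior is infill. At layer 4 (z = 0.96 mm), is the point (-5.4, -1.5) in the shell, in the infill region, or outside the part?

outside

At z = 0.96 mm: the 19.5×8.5 cube contributes its full rectangle; the r=7.5 cylinder at (1.5, 15) contributes a regular 8-gon of circumradius 7.5; the cube at (11.5, 13.5) is present — its section is the full 7×13.5 rectangle; the cylinder at (10.5, 0.5): section is a regular 8-gon, circumradius r=8.5; Subtracting the remaining from the first: starting from the 19.5×8.5 cube, the r=7.5 cylinder at (1.5, 15) partially overlaps it — only the 2.24 mm² overlap (of its 159.10 mm²) is removed, clipping the outline; the 7×13.5 cube at (11.5, 13.5) misses the remaining region (no effect); the r=8.5 cylinder at (10.5, 0.5) partially overlaps it — only the 109.97 mm² overlap (of its 204.35 mm²) is removed, clipping the outline — 2 connected regions; the cylinder at (-1.5, 13.5) is not intersected at this z (z outside [6, 26]); After the difference (first − rest): none of the subtracted shapes is present at this height, so that combined region is unchanged — 2 connected regions; (whole slice rotated 70° about Z — lengths, areas and connectivity unchanged). Overall, the cross-section has 2 separate islands. Undo the 70° rotation: the query point maps to (-3.256, 4.561) in the un-rotated model frame. The nearest boundary edge runs (0.00, 0.00)→(0.00, 8.12); distance from the point to it = 3.26 mm. The point is not inside any of the regions above, so it lies outside the cross-section (3.26 mm from the nearest boundary).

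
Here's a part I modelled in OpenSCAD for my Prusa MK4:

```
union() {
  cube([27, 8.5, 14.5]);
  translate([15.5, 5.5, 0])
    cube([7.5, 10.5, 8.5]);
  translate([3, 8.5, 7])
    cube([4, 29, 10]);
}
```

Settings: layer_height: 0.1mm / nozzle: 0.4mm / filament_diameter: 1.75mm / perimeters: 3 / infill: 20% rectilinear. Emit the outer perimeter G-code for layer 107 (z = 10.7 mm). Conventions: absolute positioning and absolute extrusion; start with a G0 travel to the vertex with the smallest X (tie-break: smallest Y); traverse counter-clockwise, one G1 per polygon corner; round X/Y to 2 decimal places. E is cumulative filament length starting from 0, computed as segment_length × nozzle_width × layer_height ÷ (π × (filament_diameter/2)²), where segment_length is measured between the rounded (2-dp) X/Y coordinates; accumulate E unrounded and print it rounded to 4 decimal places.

At z = 10.7 mm: the 27×8.5 cube contributes its full rectangle; the cube at (15.5, 5.5) does not reach this height (z outside [0, 8.5]); the cube at (3, 8.5) is present — its section is the full 4×29 rectangle; Taking the union: the 2 present regions share edge segments without overlapping in area, so areas simply add but the touching pieces fuse into one outline (the shared edge portions become interior and drop out of the boundary) — 1 connected region. The outline is a single polygon with 8 vertices. Extrusion per mm of travel: 0.4 × 0.1 / (π × 0.875²) = 0.016630. Accumulating E over each segment gives final E = 2.1453.

G0 X0.00 Y0.00 Z10.70
G1 X27.00 Y0.00 E0.4490
G1 X27.00 Y8.50 E0.5904
G1 X7.00 Y8.50 E0.9230
G1 X7.00 Y37.50 E1.4052
G1 X3.00 Y37.50 E1.4718
G1 X3.00 Y8.50 E1.9540
G1 X0.00 Y8.50 E2.0039
G1 X0.00 Y0.00 E2.1453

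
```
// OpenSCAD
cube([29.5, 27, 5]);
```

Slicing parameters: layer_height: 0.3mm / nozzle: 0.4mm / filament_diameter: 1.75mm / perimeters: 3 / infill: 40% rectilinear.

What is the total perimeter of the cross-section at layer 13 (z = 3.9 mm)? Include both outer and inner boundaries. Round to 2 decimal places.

113.00 mm

At z = 3.9 mm: the cube (footprint 29.5×27) is included at this height (perimeter 113.00 mm). Overall, the cross-section is a single solid region. Total boundary length (outer) = 113.00 mm.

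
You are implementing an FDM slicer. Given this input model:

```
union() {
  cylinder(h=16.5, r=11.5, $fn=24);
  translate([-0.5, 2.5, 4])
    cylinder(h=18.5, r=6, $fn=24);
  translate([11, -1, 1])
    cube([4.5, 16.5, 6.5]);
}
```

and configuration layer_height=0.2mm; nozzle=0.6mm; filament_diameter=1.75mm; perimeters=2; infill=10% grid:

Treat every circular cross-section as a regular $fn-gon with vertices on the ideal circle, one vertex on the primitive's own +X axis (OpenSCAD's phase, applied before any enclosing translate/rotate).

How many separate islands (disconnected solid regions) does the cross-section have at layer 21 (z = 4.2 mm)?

1

At z = 4.2 mm: the r=11.5 cylinder contributes a regular 24-gon of circumradius 11.5; the r=6 cylinder at (-0.5, 2.5) gives a regular 24-gon of circumradius 6 (constant along its height); the cube at (11, -1) is present — its section is the full 4.5×16.5 rectangle; Combining (union): the regions partially overlap (shared area 113.16 mm²), so overlapping operands fuse into one piece — 1 connected region. Overall, the cross-section is a single solid region. Island count = 1.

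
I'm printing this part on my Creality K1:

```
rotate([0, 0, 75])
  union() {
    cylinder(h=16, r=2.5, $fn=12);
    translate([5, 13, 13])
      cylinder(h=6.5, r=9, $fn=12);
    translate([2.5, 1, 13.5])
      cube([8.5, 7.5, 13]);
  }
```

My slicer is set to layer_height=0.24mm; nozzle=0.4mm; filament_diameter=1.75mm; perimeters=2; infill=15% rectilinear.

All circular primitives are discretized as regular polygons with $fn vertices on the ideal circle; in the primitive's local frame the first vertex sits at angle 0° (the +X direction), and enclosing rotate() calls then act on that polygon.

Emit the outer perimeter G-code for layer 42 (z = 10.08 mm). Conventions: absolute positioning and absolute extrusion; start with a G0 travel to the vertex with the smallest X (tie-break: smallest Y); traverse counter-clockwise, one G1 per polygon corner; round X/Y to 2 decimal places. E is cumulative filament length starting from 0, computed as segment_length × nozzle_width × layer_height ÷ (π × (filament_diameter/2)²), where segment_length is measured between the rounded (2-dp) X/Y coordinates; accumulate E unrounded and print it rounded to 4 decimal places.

At z = 10.08 mm: the r=2.5 cylinder contributes a regular 12-gon of circumradius 2.5; the cylinder at (5, 13) does not reach this height (z outside [13, 19.5]); the cube at (2.5, 1) is not intersected at this z (z outside [13.5, 26.5]); Merging all regions: only the r=2.5 cylinder is present, so the union is just that shape — 1 connected region; (whole slice rotated 75° about Z — lengths, areas and connectivity unchanged). The outline is a single polygon with 12 vertices. Extrusion per mm of travel: 0.4 × 0.24 / (π × 0.875²) = 0.039912. Accumulating E over each segment gives final E = 0.6194.

G0 X-2.41 Y-0.65 Z10.08
G1 X-1.77 Y-1.77 E0.0515
G1 X-0.65 Y-2.41 E0.1030
G1 X0.65 Y-2.41 E0.1549
G1 X1.77 Y-1.77 E0.2063
G1 X2.41 Y-0.65 E0.2578
G1 X2.41 Y0.65 E0.3097
G1 X1.77 Y1.77 E0.3612
G1 X0.65 Y2.41 E0.4127
G1 X-0.65 Y2.41 E0.4646
G1 X-1.77 Y1.77 E0.5161
G1 X-2.41 Y0.65 E0.5675
G1 X-2.41 Y-0.65 E0.6194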